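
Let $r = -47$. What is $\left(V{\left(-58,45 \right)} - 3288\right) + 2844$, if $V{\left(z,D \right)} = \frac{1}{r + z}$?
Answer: $- \frac{46621}{105} \approx -444.01$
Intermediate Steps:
$V{\left(z,D \right)} = \frac{1}{-47 + z}$
$\left(V{\left(-58,45 \right)} - 3288\right) + 2844 = \left(\frac{1}{-47 - 58} - 3288\right) + 2844 = \left(\frac{1}{-105} - 3288\right) + 2844 = \left(- \frac{1}{105} - 3288\right) + 2844 = - \frac{345241}{105} + 2844 = - \frac{46621}{105}$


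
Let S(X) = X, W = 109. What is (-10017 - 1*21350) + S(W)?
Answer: -31258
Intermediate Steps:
(-10017 - 1*21350) + S(W) = (-10017 - 1*21350) + 109 = (-10017 - 21350) + 109 = -31367 + 109 = -31258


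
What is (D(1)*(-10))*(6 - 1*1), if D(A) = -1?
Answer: 50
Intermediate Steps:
(D(1)*(-10))*(6 - 1*1) = (-1*(-10))*(6 - 1*1) = 10*(6 - 1) = 10*5 = 50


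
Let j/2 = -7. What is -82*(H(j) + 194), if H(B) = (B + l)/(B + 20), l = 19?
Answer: -47929/3 ≈ -15976.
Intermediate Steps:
j = -14 (j = 2*(-7) = -14)
H(B) = (19 + B)/(20 + B) (H(B) = (B + 19)/(B + 20) = (19 + B)/(20 + B))
-82*(H(j) + 194) = -82*((19 - 14)/(20 - 14) + 194) = -82*(5/6 + 194) = -82*1169/6 = -47929/3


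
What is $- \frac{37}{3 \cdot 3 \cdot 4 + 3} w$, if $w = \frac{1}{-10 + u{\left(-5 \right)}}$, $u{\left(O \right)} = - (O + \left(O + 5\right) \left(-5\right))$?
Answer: $\frac{37}{195} \approx 0.18974$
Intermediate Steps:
$u{\left(O \right)} = 25 + 4 O$ ($u{\left(O \right)} = - (O + \left(5 + O\right) \left(-5\right)) = - (O - \left(25 + 5 O\right)) = - (-25 - 4 O) = 25 + 4 O$)
$w = - \frac{1}{5}$ ($w = \frac{1}{-10 + \left(25 + 4 \left(-5\right)\right)} = \frac{1}{-10 + \left(25 - 20\right)} = \frac{1}{-10 + 5} = \frac{1}{-5} = - \frac{1}{5} \approx -0.2$)
$- \frac{37}{3 \cdot 3 \cdot 4 + 3} w = - \frac{37}{3 \cdot 3 \cdot 4 + 3} \left(- \frac{1}{5}\right) = - \frac{37}{9 \cdot 4 + 3} \left(- \frac{1}{5}\right) = - \frac{37}{36 + 3} \left(- \frac{1}{5}\right) = - \frac{37}{39} \left(- \frac{1}{5}\right) = \left(-37\right) \frac{1}{39} \left(- \frac{1}{5}\right) = \left(- \frac{37}{39}\right) \left(- \frac{1}{5}\right) = \frac{37}{195}$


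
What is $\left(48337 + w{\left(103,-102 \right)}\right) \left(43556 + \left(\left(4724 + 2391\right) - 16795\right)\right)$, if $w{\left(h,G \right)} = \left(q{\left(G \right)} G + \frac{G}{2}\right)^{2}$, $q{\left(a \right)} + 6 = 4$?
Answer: $2430467496$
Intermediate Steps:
$q{\left(a \right)} = -2$ ($q{\left(a \right)} = -6 + 4 = -2$)
$w{\left(h,G \right)} = \frac{9 G^{2}}{4}$ ($w{\left(h,G \right)} = \left(- 2 G + \frac{G}{2}\right)^{2} = \left(- \frac{3 G}{2}\right)^{2} = \frac{9 G^{2}}{4}$)
$\left(48337 + w{\left(103,-102 \right)}\right) \left(43556 + \left(\left(4724 + 2391\right) - 16795\right)\right) = \left(48337 + \frac{9 \left(-102\right)^{2}}{4}\right) \left(43556 + \left(\left(4724 + 2391\right) - 16795\right)\right) = \left(48337 + \frac{9}{4} \cdot 10404\right) \left(43556 + \left(7115 - 16795\right)\right) = \left(48337 + 23409\right) \left(43556 - 9680\right) = 71746 \cdot 33876 = 2430467496$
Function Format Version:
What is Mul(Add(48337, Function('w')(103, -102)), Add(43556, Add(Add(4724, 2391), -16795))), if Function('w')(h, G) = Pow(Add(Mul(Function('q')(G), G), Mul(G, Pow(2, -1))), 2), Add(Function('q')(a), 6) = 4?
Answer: 2430467496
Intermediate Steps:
Function('q')(a) = -2 (Function('q')(a) = Add(-6, 4) = -2)
Function('w')(h, G) = Mul(Rational(9, 4), Pow(G, 2)) (Function('w')(h, G) = Pow(Add(Mul(-2, G), Mul(G, Pow(2, -1))), 2) = Pow(Add(Mul(-2, G), Mul(G, Rational(1, 2))), 2) = Pow(Add(Mul(-2, G), Mul(Rational(1, 2), G)), 2) = Pow(Mul(Rational(-3, 2), G), 2) = Mul(Rational(9, 4), Pow(G, 2)))
Mul(Add(48337, Function('w')(103, -102)), Add(43556, Add(Add(4724, 2391), -16795))) = Mul(Add(48337, Mul(Rational(9, 4), Pow(-102, 2))), Add(43556, Add(Add(4724, 2391), -16795))) = Mul(Add(48337, Mul(Rational(9, 4), 10404)), Add(43556, Add(7115, -16795))) = Mul(Add(48337, 23409), Add(43556, -9680)) = Mul(71746, 33876) = 2430467496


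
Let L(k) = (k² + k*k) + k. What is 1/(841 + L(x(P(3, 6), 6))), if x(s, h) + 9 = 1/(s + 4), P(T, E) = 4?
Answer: 32/31669 ≈ 0.0010105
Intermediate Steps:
x(s, h) = -9 + 1/(4 + s) (x(s, h) = -9 + 1/(s + 4) = -9 + 1/(4 + s))
L(k) = k + 2*k² (L(k) = (k² + k²) + k = 2*k² + k = k + 2*k²)
1/(841 + L(x(P(3, 6), 6))) = 1/(841 + ((-35 - 9*4)/(4 + 4))*(1 + 2*((-35 - 9*4)/(4 + 4)))) = 1/(841 + ((-35 - 36)/8)*(1 + 2*((-35 - 36)/8))) = 1/(841 + ((⅛)*(-71))*(1 + 2*((⅛)*(-71)))) = 1/(841 - 71*(1 + 2*(-71/8))/8) = 1/(841 - 71*(1 - 71/4)/8) = 1/(841 - 71/8*(-67/4)) = 1/(841 + 4757/32) = 1/(31669/32) = 32/31669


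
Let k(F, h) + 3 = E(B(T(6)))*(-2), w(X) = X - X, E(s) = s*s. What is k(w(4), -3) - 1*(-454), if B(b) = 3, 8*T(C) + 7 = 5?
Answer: 433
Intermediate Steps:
T(C) = -¼ (T(C) = -7/8 + (⅛)*5 = -7/8 + 5/8 = -¼)
E(s) = s²
w(X) = 0
k(F, h) = -21 (k(F, h) = -3 + 3²*(-2) = -3 + 9*(-2) = -3 - 18 = -21)
k(w(4), -3) - 1*(-454) = -21 - 1*(-454) = -21 + 454 = 433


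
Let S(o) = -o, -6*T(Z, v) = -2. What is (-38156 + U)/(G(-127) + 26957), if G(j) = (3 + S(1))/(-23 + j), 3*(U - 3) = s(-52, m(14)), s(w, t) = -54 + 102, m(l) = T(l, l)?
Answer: -2860275/2021774 ≈ -1.4147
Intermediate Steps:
T(Z, v) = ⅓ (T(Z, v) = -⅙*(-2) = ⅓)
m(l) = ⅓
s(w, t) = 48
U = 19 (U = 3 + (⅓)*48 = 3 + 16 = 19)
G(j) = 2/(-23 + j) (G(j) = (3 - 1*1)/(-23 + j) = (3 - 1)/(-23 + j) = 2/(-23 + j))
(-38156 + U)/(G(-127) + 26957) = (-38156 + 19)/(2/(-23 - 127) + 26957) = -38137/(2/(-150) + 26957) = -38137/(2*(-1/150) + 26957) = -38137/(-1/75 + 26957) = -38137/2021774/75 = -38137*75/2021774 = -2860275/2021774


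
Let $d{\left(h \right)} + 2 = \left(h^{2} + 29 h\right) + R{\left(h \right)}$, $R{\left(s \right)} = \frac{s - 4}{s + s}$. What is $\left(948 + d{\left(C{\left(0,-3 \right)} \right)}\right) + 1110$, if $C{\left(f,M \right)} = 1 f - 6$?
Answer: $\frac{11513}{6} \approx 1918.8$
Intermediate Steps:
$R{\left(s \right)} = \frac{-4 + s}{2 s}$
$C{\left(f,M \right)} = -6 + f$ ($C{\left(f,M \right)} = f - 6 = -6 + f$)
$d{\left(h \right)} = -2 + h^{2} + 29 h + \frac{-4 + h}{2 h}$ ($d{\left(h \right)} = -2 + \left(\left(h^{2} + 29 h\right) + \frac{-4 + h}{2 h}\right) = -2 + \left(h^{2} + 29 h + \frac{-4 + h}{2 h}\right) = -2 + h^{2} + 29 h + \frac{-4 + h}{2 h}$)
$\left(948 + d{\left(C{\left(0,-3 \right)} \right)}\right) + 1110 = \left(948 - \left(\frac{3}{2} - \left(-6 + 0\right)^{2} - 29 \left(-6 + 0\right) + \frac{2}{-6 + 0}\right)\right) + 1110 = \left(948 + \left(- \frac{3}{2} + \left(-6\right)^{2} - \frac{2}{-6} + 29 \left(-6\right)\right)\right) + 1110 = \left(948 - \frac{835}{6}\right) + 1110 = \frac{4853}{6} + 1110 = \frac{11513}{6}$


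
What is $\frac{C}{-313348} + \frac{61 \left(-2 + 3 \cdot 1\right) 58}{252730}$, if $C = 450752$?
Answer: $- \frac{14101240967}{9899055005} \approx -1.4245$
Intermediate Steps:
$\frac{C}{-313348} + \frac{61 \left(-2 + 3 \cdot 1\right) 58}{252730} = \frac{450752}{-313348} + \frac{61 \left(-2 + 3 \cdot 1\right) 58}{252730} = 450752 \left(- \frac{1}{313348}\right) + 61 \left(-2 + 3\right) 58 \cdot \frac{1}{252730} = - \frac{112688}{78337} + 61 \cdot 1 \cdot 58 \cdot \frac{1}{252730} = - \frac{112688}{78337} + 61 \cdot 58 \cdot \frac{1}{252730} = - \frac{112688}{78337} + 3538 \cdot \frac{1}{252730} = - \frac{112688}{78337} + \frac{1769}{126365} = - \frac{14101240967}{9899055005}$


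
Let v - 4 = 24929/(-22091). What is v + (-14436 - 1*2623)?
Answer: -376786934/22091 ≈ -17056.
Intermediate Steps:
v = 63435/22091 (v = 4 + 24929/(-22091) = 4 + 24929*(-1/22091) = 4 - 24929/22091 = 63435/22091 ≈ 2.8715)
v + (-14436 - 1*2623) = 63435/22091 + (-14436 - 1*2623) = 63435/22091 + (-14436 - 2623) = 63435/22091 - 17059 = -376786934/22091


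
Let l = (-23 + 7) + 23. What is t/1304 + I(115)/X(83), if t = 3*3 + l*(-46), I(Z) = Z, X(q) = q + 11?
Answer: 60269/61288 ≈ 0.98337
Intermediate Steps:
X(q) = 11 + q
l = 7 (l = -16 + 23 = 7)
t = -313 (t = 3*3 + 7*(-46) = 9 - 322 = -313)
t/1304 + I(115)/X(83) = -313/1304 + 115/(11 + 83) = -313*1/1304 + 115/94 = -313/1304 + 115*(1/94) = -313/1304 + 115/94 = 60269/61288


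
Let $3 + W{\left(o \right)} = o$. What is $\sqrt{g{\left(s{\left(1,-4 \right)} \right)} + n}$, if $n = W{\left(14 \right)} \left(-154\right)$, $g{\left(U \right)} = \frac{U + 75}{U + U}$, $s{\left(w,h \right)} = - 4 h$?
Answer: $\frac{3 i \sqrt{12026}}{8} \approx 41.124 i$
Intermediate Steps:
$W{\left(o \right)} = -3 + o$
$g{\left(U \right)} = \frac{75 + U}{2 U}$
$n = -1694$ ($n = \left(-3 + 14\right) \left(-154\right) = 11 \left(-154\right) = -1694$)
$\sqrt{g{\left(s{\left(1,-4 \right)} \right)} + n} = \sqrt{\frac{75 - -16}{2 \left(\left(-4\right) \left(-4\right)\right)} - 1694} = \sqrt{\frac{75 + 16}{2 \cdot 16} - 1694} = \sqrt{\frac{1}{2} \cdot \frac{1}{16} \cdot 91 - 1694} = \sqrt{\frac{91}{32} - 1694} = \sqrt{- \frac{54117}{32}} = \frac{3 i \sqrt{12026}}{8}$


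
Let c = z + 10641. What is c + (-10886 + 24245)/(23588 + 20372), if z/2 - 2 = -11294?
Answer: -525000921/43960 ≈ -11943.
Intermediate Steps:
z = -22584 (z = 4 + 2*(-11294) = 4 - 22588 = -22584)
c = -11943 (c = -22584 + 10641 = -11943)
c + (-10886 + 24245)/(23588 + 20372) = -11943 + (-10886 + 24245)/(23588 + 20372) = -11943 + 13359/43960 = -525000921/43960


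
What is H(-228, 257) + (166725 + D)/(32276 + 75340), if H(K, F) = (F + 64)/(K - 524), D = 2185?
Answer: 76049/66552 ≈ 1.1427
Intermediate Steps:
H(K, F) = (64 + F)/(-524 + K)
H(-228, 257) + (166725 + D)/(32276 + 75340) = (64 + 257)/(-524 - 228) + (166725 + 2185)/(32276 + 75340) = 321/(-752) + 168910/107616 = -1/752*321 + 168910*(1/107616) = -321/752 + 4445/2832 = 76049/66552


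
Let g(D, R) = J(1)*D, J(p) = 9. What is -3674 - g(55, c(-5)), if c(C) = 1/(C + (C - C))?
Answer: -4169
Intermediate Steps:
c(C) = 1/C (c(C) = 1/(C + 0) = 1/C)
g(D, R) = 9*D
-3674 - g(55, c(-5)) = -3674 - 9*55 = -3674 - 1*495 = -3674 - 495 = -4169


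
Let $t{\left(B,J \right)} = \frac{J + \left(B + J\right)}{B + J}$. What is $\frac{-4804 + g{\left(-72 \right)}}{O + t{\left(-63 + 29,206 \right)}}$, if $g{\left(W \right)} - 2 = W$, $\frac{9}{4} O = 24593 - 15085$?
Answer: $- \frac{3772476}{3272453} \approx -1.1528$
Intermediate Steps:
$O = \frac{38032}{9}$ ($O = \frac{4 \left(24593 - 15085\right)}{9} = \frac{4}{9} \cdot 9508 = \frac{38032}{9} \approx 4225.8$)
$g{\left(W \right)} = 2 + W$
$t{\left(B,J \right)} = \frac{B + 2 J}{B + J}$
$\frac{-4804 + g{\left(-72 \right)}}{O + t{\left(-63 + 29,206 \right)}} = \frac{-4804 + \left(2 - 72\right)}{\frac{38032}{9} + \frac{\left(-63 + 29\right) + 2 \cdot 206}{\left(-63 + 29\right) + 206}} = \frac{-4804 - 70}{\frac{38032}{9} + \frac{-34 + 412}{-34 + 206}} = - \frac{4874}{\frac{38032}{9} + \frac{1}{172} \cdot 378} = - \frac{4874}{\frac{38032}{9} + \frac{189}{86}} = - \frac{4874}{\frac{3272453}{774}} = \left(-4874\right) \frac{774}{3272453} = - \frac{3772476}{3272453}$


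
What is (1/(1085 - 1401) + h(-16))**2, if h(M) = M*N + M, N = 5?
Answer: 920333569/99856 ≈ 9216.6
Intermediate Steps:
h(M) = 6*M (h(M) = M*5 + M = 5*M + M = 6*M)
(1/(1085 - 1401) + h(-16))**2 = (1/(1085 - 1401) + 6*(-16))**2 = (1/(-316) - 96)**2 = (-1/316 - 96)**2 = (-30337/316)**2 = 920333569/99856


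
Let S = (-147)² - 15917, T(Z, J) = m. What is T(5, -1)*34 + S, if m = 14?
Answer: 6168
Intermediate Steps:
T(Z, J) = 14
S = 5692 (S = 21609 - 15917 = 5692)
T(5, -1)*34 + S = 14*34 + 5692 = 476 + 5692 = 6168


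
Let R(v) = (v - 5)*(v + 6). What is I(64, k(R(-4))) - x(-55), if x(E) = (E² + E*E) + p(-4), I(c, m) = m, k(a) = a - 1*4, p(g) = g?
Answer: -6068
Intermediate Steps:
R(v) = (-5 + v)*(6 + v)
k(a) = -4 + a (k(a) = a - 4 = -4 + a)
x(E) = -4 + 2*E² (x(E) = (E² + E*E) - 4 = (E² + E²) - 4 = 2*E² - 4 = -4 + 2*E²)
I(64, k(R(-4))) - x(-55) = (-4 + (-30 - 4 + (-4)²)) - (-4 + 2*(-55)²) = (-4 + (-30 - 4 + 16)) - (-4 + 2*3025) = (-4 - 18) - (-4 + 6050) = -22 - 1*6046 = -22 - 6046 = -6068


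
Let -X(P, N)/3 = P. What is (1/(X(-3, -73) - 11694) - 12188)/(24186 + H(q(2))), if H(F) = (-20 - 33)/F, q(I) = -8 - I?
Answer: -284833562/565350681 ≈ -0.50382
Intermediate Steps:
X(P, N) = -3*P
H(F) = -53/F
(1/(X(-3, -73) - 11694) - 12188)/(24186 + H(q(2))) = (1/(-3*(-3) - 11694) - 12188)/(24186 - 53/(-8 - 1*2)) = (1/(9 - 11694) - 12188)/(24186 - 53/(-8 - 2)) = (1/(-11685) - 12188)/(24186 - 53/(-10)) = (-1/11685 - 12188)/(24186 - 53*(-1/10)) = -142416781/(11685*(24186 + 53/10)) = -142416781/(11685*241913/10) = -142416781/11685*10/241913 = -284833562/565350681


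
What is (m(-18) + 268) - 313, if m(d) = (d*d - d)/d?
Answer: -64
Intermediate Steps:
m(d) = (d² - d)/d
(m(-18) + 268) - 313 = ((-1 - 18) + 268) - 313 = (-19 + 268) - 313 = 249 - 313 = -64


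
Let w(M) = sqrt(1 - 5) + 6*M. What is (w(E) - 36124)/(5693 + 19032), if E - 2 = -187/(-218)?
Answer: -3935647/2695025 + 2*I/24725 ≈ -1.4603 + 8.089e-5*I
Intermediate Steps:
E = 623/218 (E = 2 - 187/(-218) = 2 - 187*(-1/218) = 2 + 187/218 = 623/218 ≈ 2.8578)
w(M) = 2*I + 6*M (w(M) = sqrt(-4) + 6*M = 2*I + 6*M)
(w(E) - 36124)/(5693 + 19032) = ((2*I + 6*(623/218)) - 36124)/(5693 + 19032) = ((2*I + 1869/109) - 36124)/24725 = ((1869/109 + 2*I) - 36124)*(1/24725) = (-3935647/109 + 2*I)*(1/24725) = -3935647/2695025 + 2*I/24725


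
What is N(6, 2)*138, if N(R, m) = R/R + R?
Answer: 966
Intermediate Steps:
N(R, m) = 1 + R
N(6, 2)*138 = (1 + 6)*138 = 7*138 = 966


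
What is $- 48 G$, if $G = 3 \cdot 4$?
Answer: $-576$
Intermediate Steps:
$G = 12$
$- 48 G = \left(-48\right) 12 = -576$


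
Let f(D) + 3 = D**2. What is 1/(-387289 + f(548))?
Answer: -1/86988 ≈ -1.1496e-5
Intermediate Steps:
f(D) = -3 + D**2
1/(-387289 + f(548)) = 1/(-387289 + (-3 + 548**2)) = 1/(-387289 + (-3 + 300304)) = 1/(-387289 + 300301) = 1/(-86988) = -1/86988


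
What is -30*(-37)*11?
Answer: 12210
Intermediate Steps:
-30*(-37)*11 = 1110*11 = 12210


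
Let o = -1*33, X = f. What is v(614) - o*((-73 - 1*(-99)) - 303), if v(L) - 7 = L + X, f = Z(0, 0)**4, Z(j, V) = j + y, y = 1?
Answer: -8519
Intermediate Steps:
Z(j, V) = 1 + j (Z(j, V) = j + 1 = 1 + j)
f = 1 (f = (1 + 0)**4 = 1**4 = 1)
X = 1
o = -33
v(L) = 8 + L (v(L) = 7 + (L + 1) = 7 + (1 + L) = 8 + L)
v(614) - o*((-73 - 1*(-99)) - 303) = (8 + 614) - (-33)*((-73 - 1*(-99)) - 303) = 622 - (-33)*((-73 + 99) - 303) = 622 - (-33)*(26 - 303) = 622 - (-33)*(-277) = 622 - 1*9141 = 622 - 9141 = -8519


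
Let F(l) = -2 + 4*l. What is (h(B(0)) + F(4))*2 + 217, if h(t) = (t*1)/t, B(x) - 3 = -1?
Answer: 247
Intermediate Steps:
B(x) = 2 (B(x) = 3 - 1 = 2)
h(t) = 1 (h(t) = t/t = 1)
(h(B(0)) + F(4))*2 + 217 = (1 + (-2 + 4*4))*2 + 217 = (1 + (-2 + 16))*2 + 217 = (1 + 14)*2 + 217 = 15*2 + 217 = 30 + 217 = 247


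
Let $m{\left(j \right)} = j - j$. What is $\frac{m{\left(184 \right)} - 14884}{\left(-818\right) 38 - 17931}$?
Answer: $\frac{14884}{49015} \approx 0.30366$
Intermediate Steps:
$m{\left(j \right)} = 0$
$\frac{m{\left(184 \right)} - 14884}{\left(-818\right) 38 - 17931} = \frac{0 - 14884}{\left(-818\right) 38 - 17931} = - \frac{14884}{-31084 - 17931} = - \frac{14884}{-49015} = \left(-14884\right) \left(- \frac{1}{49015}\right) = \frac{14884}{49015}$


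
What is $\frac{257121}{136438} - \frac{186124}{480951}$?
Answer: $\frac{98268215759}{65619992538} \approx 1.4975$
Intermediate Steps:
$\frac{257121}{136438} - \frac{186124}{480951} = \frac{98268215759}{65619992538}$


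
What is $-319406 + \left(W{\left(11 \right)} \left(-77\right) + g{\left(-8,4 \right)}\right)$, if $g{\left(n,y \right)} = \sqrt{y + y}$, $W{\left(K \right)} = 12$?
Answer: $-320330 + 2 \sqrt{2} \approx -3.2033 \cdot 10^{5}$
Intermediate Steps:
$g{\left(n,y \right)} = \sqrt{2} \sqrt{y}$ ($g{\left(n,y \right)} = \sqrt{2 y} = \sqrt{2} \sqrt{y}$)
$-319406 + \left(W{\left(11 \right)} \left(-77\right) + g{\left(-8,4 \right)}\right) = -319406 + \left(12 \left(-77\right) + \sqrt{2} \sqrt{4}\right) = -319406 - \left(924 - \sqrt{2} \cdot 2\right) = -319406 - \left(924 - 2 \sqrt{2}\right) = -320330 + 2 \sqrt{2}$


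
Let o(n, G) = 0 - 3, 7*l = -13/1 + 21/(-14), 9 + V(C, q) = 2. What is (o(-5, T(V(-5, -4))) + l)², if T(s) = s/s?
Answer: 5041/196 ≈ 25.719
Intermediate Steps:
V(C, q) = -7 (V(C, q) = -9 + 2 = -7)
T(s) = 1
l = -29/14 (l = (-13/1 + 21/(-14))/7 = (-13*1 + 21*(-1/14))/7 = (-13 - 3/2)/7 = (⅐)*(-29/2) = -29/14 ≈ -2.0714)
o(n, G) = -3
(o(-5, T(V(-5, -4))) + l)² = (-3 - 29/14)² = (-71/14)² = 5041/196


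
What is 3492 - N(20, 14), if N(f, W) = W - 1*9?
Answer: 3487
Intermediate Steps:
N(f, W) = -9 + W (N(f, W) = W - 9 = -9 + W)
3492 - N(20, 14) = 3492 - (-9 + 14) = 3492 - 1*5 = 3492 - 5 = 3487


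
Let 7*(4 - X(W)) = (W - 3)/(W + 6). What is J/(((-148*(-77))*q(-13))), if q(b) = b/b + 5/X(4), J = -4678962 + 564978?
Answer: -40992912/256003 ≈ -160.13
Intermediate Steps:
X(W) = 4 - (-3 + W)/(7*(6 + W)) (X(W) = 4 - (W - 3)/(7*(W + 6)) = 4 - (-3 + W)/(7*(6 + W)))
J = -4113984
q(b) = 629/279 (q(b) = b/b + 5/((9*(19 + 3*4)/(7*(6 + 4)))) = 1 + 5/(((9/7)*(19 + 12)/10)) = 1 + 5/(((9/7)*(⅒)*31)) = 1 + 5/(279/70) = 1 + 5*(70/279) = 1 + 350/279 = 629/279)
J/(((-148*(-77))*q(-13))) = -4113984/(-148*(-77)*(629/279)) = -4113984/(11396*(629/279)) = -4113984/7168084/279 = -4113984*279/7168084 = -40992912/256003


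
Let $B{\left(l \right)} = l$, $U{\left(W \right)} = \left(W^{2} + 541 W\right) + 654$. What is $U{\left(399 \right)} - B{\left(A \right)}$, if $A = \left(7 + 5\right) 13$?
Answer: $375558$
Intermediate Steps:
$U{\left(W \right)} = 654 + W^{2} + 541 W$
$A = 156$ ($A = 12 \cdot 13 = 156$)
$U{\left(399 \right)} - B{\left(A \right)} = \left(654 + 399^{2} + 541 \cdot 399\right) - 156 = \left(654 + 159201 + 215859\right) - 156 = 375714 - 156 = 375558$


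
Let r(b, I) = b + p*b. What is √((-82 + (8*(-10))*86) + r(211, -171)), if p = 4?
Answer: I*√5907 ≈ 76.857*I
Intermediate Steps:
r(b, I) = 5*b (r(b, I) = b + 4*b = 5*b)
√((-82 + (8*(-10))*86) + r(211, -171)) = √((-82 + (8*(-10))*86) + 5*211) = √((-82 - 80*86) + 1055) = √((-82 - 6880) + 1055) = √(-6962 + 1055) = √(-5907) = I*√5907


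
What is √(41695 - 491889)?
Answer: I*√450194 ≈ 670.96*I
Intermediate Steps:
√(41695 - 491889) = √(-450194) = I*√450194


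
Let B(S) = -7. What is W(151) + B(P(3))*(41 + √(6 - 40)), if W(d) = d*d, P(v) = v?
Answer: 22514 - 7*I*√34 ≈ 22514.0 - 40.817*I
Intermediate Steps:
W(d) = d²
W(151) + B(P(3))*(41 + √(6 - 40)) = 151² - 7*(41 + √(6 - 40)) = 22801 - 7*(41 + √(-34)) = 22801 - 7*(41 + I*√34) = 22801 + (-287 - 7*I*√34) = 22514 - 7*I*√34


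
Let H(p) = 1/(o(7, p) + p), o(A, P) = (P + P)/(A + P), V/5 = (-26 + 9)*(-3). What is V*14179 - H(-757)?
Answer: 1023654181485/283118 ≈ 3.6156e+6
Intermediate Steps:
V = 255 (V = 5*((-26 + 9)*(-3)) = 5*(-17*(-3)) = 5*51 = 255)
o(A, P) = 2*P/(A + P) (o(A, P) = (2*P)/(A + P) = 2*P/(A + P))
H(p) = 1/(p + 2*p/(7 + p)) (H(p) = 1/(2*p/(7 + p) + p) = 1/(p + 2*p/(7 + p)))
V*14179 - H(-757) = 255*14179 - (7 - 757)/((-757)*(9 - 757)) = 3615645 - (-1)*(-750)/(757*(-748)) = 3615645 - (-1)*(-1)*(-750)/(757*748) = 3615645 - 1*(-375/283118) = 3615645 + 375/283118 = 1023654181485/283118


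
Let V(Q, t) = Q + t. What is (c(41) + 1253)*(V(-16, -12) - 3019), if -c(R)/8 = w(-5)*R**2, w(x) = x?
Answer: -208698171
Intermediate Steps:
c(R) = 40*R**2 (c(R) = -(-40)*R**2 = 40*R**2)
(c(41) + 1253)*(V(-16, -12) - 3019) = (40*41**2 + 1253)*((-16 - 12) - 3019) = (40*1681 + 1253)*(-28 - 3019) = (67240 + 1253)*(-3047) = 68493*(-3047) = -208698171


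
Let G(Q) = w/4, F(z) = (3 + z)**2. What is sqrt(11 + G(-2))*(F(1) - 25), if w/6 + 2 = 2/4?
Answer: -9*sqrt(35)/2 ≈ -26.622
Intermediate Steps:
w = -9 (w = -12 + 6*(2/4) = -12 + 6*(2*(1/4)) = -12 + 6*(1/2) = -12 + 3 = -9)
G(Q) = -9/4
sqrt(11 + G(-2))*(F(1) - 25) = sqrt(11 - 9/4)*((3 + 1)**2 - 25) = sqrt(35/4)*(4**2 - 25) = (sqrt(35)/2)*(16 - 25) = (sqrt(35)/2)*(-9) = -9*sqrt(35)/2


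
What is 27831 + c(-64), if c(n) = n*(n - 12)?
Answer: 32695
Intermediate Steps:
c(n) = n*(-12 + n)
27831 + c(-64) = 27831 - 64*(-12 - 64) = 27831 - 64*(-76) = 27831 + 4864 = 32695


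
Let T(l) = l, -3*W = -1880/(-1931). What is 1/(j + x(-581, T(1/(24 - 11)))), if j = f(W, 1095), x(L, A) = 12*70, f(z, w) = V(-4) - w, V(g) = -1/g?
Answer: -4/1019 ≈ -0.0039254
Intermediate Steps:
W = -1880/5793 (W = -(-1880)/(3*(-1931)) = -(-1880)*(-1)/(3*1931) = -1/3*1880/1931 = -1880/5793 ≈ -0.32453)
f(z, w) = 1/4 - w (f(z, w) = -1/(-4) - w = -1*(-1/4) - w = 1/4 - w)
x(L, A) = 840
j = -4379/4 (j = 1/4 - 1*1095 = 1/4 - 1095 = -4379/4 ≈ -1094.8)
1/(j + x(-581, T(1/(24 - 11)))) = 1/(-4379/4 + 840) = 1/(-1019/4) = -4/1019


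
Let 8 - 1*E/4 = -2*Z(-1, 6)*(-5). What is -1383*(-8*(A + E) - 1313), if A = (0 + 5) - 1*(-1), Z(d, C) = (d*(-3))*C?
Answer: -5729769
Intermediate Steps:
Z(d, C) = -3*C*d (Z(d, C) = (-3*d)*C = -3*C*d)
A = 6 (A = 5 + 1 = 6)
E = -688 (E = 32 - 4*(-(-6)*6*(-1))*(-5) = 32 - 4*(-2*18)*(-5) = 32 - (-144)*(-5) = 32 - 4*180 = 32 - 720 = -688)
-1383*(-8*(A + E) - 1313) = -1383*(-8*(6 - 688) - 1313) = -1383*(-8*(-682) - 1313) = -1383*(5456 - 1313) = -1383*4143 = -5729769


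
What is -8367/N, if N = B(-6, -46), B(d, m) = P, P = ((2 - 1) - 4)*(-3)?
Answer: -2789/3 ≈ -929.67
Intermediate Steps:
P = 9 (P = (1 - 4)*(-3) = -3*(-3) = 9)
B(d, m) = 9
N = 9
-8367/N = -8367/9 = -8367*⅑ = -2789/3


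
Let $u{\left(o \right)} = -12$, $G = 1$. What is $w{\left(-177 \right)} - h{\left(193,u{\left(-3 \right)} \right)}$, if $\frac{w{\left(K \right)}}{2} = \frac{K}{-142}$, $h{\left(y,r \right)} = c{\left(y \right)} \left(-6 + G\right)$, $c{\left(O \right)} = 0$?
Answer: $\frac{177}{71} \approx 2.493$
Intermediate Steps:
$h{\left(y,r \right)} = 0$ ($h{\left(y,r \right)} = 0 \left(-6 + 1\right) = 0 \left(-5\right) = 0$)
$w{\left(K \right)} = - \frac{K}{71}$ ($w{\left(K \right)} = 2 \frac{K}{-142} = 2 K \left(- \frac{1}{142}\right) = 2 \left(- \frac{K}{142}\right) = - \frac{K}{71}$)
$w{\left(-177 \right)} - h{\left(193,u{\left(-3 \right)} \right)} = \left(- \frac{1}{71}\right) \left(-177\right) - 0 = \frac{177}{71} + 0 = \frac{177}{71}$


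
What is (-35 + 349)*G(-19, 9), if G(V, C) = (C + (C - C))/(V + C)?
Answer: -1413/5 ≈ -282.60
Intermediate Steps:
G(V, C) = C/(C + V) (G(V, C) = (C + 0)/(C + V) = C/(C + V))
(-35 + 349)*G(-19, 9) = (-35 + 349)*(9/(9 - 19)) = 314*(9/(-10)) = 314*(9*(-⅒)) = 314*(-9/10) = -1413/5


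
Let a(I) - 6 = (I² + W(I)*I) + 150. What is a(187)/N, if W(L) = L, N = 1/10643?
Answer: 746010442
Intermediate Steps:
N = 1/10643 ≈ 9.3958e-5
a(I) = 156 + 2*I² (a(I) = 6 + ((I² + I*I) + 150) = 6 + ((I² + I²) + 150) = 6 + (2*I² + 150) = 6 + (150 + 2*I²) = 156 + 2*I²)
a(187)/N = (156 + 2*187²)/(1/10643) = (156 + 2*34969)*10643 = (156 + 69938)*10643 = 70094*10643 = 746010442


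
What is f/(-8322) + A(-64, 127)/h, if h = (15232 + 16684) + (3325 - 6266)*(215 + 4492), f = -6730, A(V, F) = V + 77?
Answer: 46475209322/57469114731 ≈ 0.80870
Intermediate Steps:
A(V, F) = 77 + V
h = -13811371 (h = 31916 - 2941*4707 = 31916 - 13843287 = -13811371)
f/(-8322) + A(-64, 127)/h = -6730/(-8322) + (77 - 64)/(-13811371) = -6730*(-1/8322) + 13*(-1/13811371) = 3365/4161 - 13/13811371 = 46475209322/57469114731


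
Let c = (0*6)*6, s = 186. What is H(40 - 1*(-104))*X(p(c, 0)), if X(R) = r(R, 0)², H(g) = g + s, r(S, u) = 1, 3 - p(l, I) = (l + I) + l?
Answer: 330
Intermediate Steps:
c = 0 (c = 0*6 = 0)
p(l, I) = 3 - I - 2*l (p(l, I) = 3 - ((l + I) + l) = 3 - ((I + l) + l) = 3 - (I + 2*l) = 3 + (-I - 2*l) = 3 - I - 2*l)
H(g) = 186 + g (H(g) = g + 186 = 186 + g)
X(R) = 1 (X(R) = 1² = 1)
H(40 - 1*(-104))*X(p(c, 0)) = (186 + (40 - 1*(-104)))*1 = (186 + (40 + 104))*1 = (186 + 144)*1 = 330*1 = 330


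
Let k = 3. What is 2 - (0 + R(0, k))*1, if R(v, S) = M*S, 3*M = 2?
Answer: 0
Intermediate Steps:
M = ⅔ (M = (⅓)*2 = ⅔ ≈ 0.66667)
R(v, S) = 2*S/3
2 - (0 + R(0, k))*1 = 2 - (0 + (⅔)*3)*1 = 2 - (0 + 2)*1 = 2 - 1*2*1 = 2 - 2*1 = 2 - 2 = 0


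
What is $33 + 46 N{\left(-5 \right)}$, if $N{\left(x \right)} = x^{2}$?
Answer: $1183$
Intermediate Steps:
$33 + 46 N{\left(-5 \right)} = 33 + 46 \left(-5\right)^{2} = 33 + 46 \cdot 25 = 33 + 1150 = 1183$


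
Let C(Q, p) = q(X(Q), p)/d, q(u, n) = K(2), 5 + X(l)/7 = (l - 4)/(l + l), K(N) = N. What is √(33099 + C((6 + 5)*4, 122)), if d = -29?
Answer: √27836201/29 ≈ 181.93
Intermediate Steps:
X(l) = -35 + 7*(-4 + l)/(2*l) (X(l) = -35 + 7*((l - 4)/(l + l)) = -35 + 7*((-4 + l)/((2*l))) = -35 + 7*((-4 + l)*(1/(2*l))) = -35 + 7*((-4 + l)/(2*l)) = -35 + 7*(-4 + l)/(2*l))
q(u, n) = 2
C(Q, p) = -2/29 (C(Q, p) = 2/(-29) = 2*(-1/29) = -2/29)
√(33099 + C((6 + 5)*4, 122)) = √(33099 - 2/29) = √(959869/29) = √27836201/29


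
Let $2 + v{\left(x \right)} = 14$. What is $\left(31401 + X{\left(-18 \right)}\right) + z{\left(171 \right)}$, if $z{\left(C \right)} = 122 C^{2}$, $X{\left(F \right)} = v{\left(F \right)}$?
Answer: $3598815$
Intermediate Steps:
$v{\left(x \right)} = 12$ ($v{\left(x \right)} = -2 + 14 = 12$)
$X{\left(F \right)} = 12$
$\left(31401 + X{\left(-18 \right)}\right) + z{\left(171 \right)} = \left(31401 + 12\right) + 122 \cdot 171^{2} = 31413 + 122 \cdot 29241 = 31413 + 3567402 = 3598815$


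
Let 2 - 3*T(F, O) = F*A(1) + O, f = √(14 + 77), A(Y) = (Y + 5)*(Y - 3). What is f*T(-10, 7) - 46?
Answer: -46 - 125*√91/3 ≈ -443.47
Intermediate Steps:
A(Y) = (-3 + Y)*(5 + Y) (A(Y) = (5 + Y)*(-3 + Y) = (-3 + Y)*(5 + Y))
f = √91 ≈ 9.5394
T(F, O) = ⅔ + 4*F - O/3 (T(F, O) = ⅔ - (F*(-15 + 1² + 2*1) + O)/3 = ⅔ - (F*(-15 + 1 + 2) + O)/3 = ⅔ - (F*(-12) + O)/3 = ⅔ - (-12*F + O)/3 = ⅔ - (O - 12*F)/3 = ⅔ + (4*F - O/3) = ⅔ + 4*F - O/3)
f*T(-10, 7) - 46 = √91*(⅔ + 4*(-10) - ⅓*7) - 46 = √91*(⅔ - 40 - 7/3) - 46 = √91*(-125/3) - 46 = -125*√91/3 - 46 = -46 - 125*√91/3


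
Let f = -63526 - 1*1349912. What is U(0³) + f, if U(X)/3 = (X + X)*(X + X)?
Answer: -1413438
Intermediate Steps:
f = -1413438 (f = -63526 - 1349912 = -1413438)
U(X) = 12*X² (U(X) = 3*((X + X)*(X + X)) = 3*((2*X)*(2*X)) = 3*(4*X²) = 12*X²)
U(0³) + f = 12*(0³)² - 1413438 = 12*0² - 1413438 = 12*0 - 1413438 = 0 - 1413438 = -1413438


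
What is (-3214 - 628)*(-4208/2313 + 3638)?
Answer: -32313087212/2313 ≈ -1.3970e+7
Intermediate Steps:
(-3214 - 628)*(-4208/2313 + 3638) = -3842*(-4208*1/2313 + 3638) = -3842*(-4208/2313 + 3638) = -3842*8410486/2313 = -32313087212/2313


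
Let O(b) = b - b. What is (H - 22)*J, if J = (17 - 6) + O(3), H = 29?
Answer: 77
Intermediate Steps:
O(b) = 0
J = 11 (J = (17 - 6) + 0 = 11 + 0 = 11)
(H - 22)*J = (29 - 22)*11 = 7*11 = 77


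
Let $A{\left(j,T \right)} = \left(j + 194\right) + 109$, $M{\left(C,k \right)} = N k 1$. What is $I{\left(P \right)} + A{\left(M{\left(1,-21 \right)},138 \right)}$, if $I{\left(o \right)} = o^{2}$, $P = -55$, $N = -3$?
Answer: $3391$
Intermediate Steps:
$M{\left(C,k \right)} = - 3 k$ ($M{\left(C,k \right)} = - 3 k 1 = - 3 k$)
$A{\left(j,T \right)} = 303 + j$ ($A{\left(j,T \right)} = \left(194 + j\right) + 109 = 303 + j$)
$I{\left(P \right)} + A{\left(M{\left(1,-21 \right)},138 \right)} = \left(-55\right)^{2} + \left(303 - -63\right) = 3025 + \left(303 + 63\right) = 3025 + 366 = 3391$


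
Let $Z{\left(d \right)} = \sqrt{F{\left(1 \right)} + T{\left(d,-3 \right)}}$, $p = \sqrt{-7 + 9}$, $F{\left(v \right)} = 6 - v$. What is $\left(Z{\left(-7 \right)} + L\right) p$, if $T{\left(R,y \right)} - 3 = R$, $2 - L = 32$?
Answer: $- 29 \sqrt{2} \approx -41.012$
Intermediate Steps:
$L = -30$ ($L = 2 - 32 = -30$)
$p = \sqrt{2} \approx 1.4142$
$T{\left(R,y \right)} = 3 + R$
$Z{\left(d \right)} = \sqrt{8 + d}$ ($Z{\left(d \right)} = \sqrt{\left(6 - 1\right) + \left(3 + d\right)} = \sqrt{5 + \left(3 + d\right)} = \sqrt{8 + d}$)
$\left(Z{\left(-7 \right)} + L\right) p = \left(\sqrt{8 - 7} - 30\right) \sqrt{2} = \left(\sqrt{1} - 30\right) \sqrt{2} = \left(1 - 30\right) \sqrt{2} = - 29 \sqrt{2}$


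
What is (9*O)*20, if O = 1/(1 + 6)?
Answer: 180/7 ≈ 25.714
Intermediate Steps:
O = 1/7 ≈ 0.14286
(9*O)*20 = (9*(1/7))*20 = (9/7)*20 = 180/7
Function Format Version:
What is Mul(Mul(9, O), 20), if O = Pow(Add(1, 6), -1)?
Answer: Rational(180, 7) ≈ 25.714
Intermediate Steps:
O = Rational(1, 7) (O = Pow(7, -1) = Rational(1, 7) ≈ 0.14286)
Mul(Mul(9, O), 20) = Mul(Mul(9, Rational(1, 7)), 20) = Mul(Rational(9, 7), 20) = Rational(180, 7)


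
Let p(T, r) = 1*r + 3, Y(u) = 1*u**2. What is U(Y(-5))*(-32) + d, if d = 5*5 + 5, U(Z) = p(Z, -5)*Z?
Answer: 1630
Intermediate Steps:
Y(u) = u**2
p(T, r) = 3 + r (p(T, r) = r + 3 = 3 + r)
U(Z) = -2*Z (U(Z) = (3 - 5)*Z = -2*Z)
d = 30 (d = 25 + 5 = 30)
U(Y(-5))*(-32) + d = -2*(-5)**2*(-32) + 30 = -2*25*(-32) + 30 = -50*(-32) + 30 = 1600 + 30 = 1630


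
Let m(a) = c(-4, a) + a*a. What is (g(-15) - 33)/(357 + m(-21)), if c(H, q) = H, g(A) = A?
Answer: -24/397 ≈ -0.060453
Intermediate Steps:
m(a) = -4 + a² (m(a) = -4 + a*a = -4 + a²)
(g(-15) - 33)/(357 + m(-21)) = (-15 - 33)/(357 + (-4 + (-21)²)) = -48/(357 + (-4 + 441)) = -48/(357 + 437) = -48/794 = -48*1/794 = -24/397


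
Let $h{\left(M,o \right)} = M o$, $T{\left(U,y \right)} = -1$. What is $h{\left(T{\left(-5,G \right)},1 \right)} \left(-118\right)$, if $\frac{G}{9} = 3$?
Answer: $118$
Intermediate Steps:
$G = 27$ ($G = 9 \cdot 3 = 27$)
$h{\left(T{\left(-5,G \right)},1 \right)} \left(-118\right) = \left(-1\right) 1 \left(-118\right) = \left(-1\right) \left(-118\right) = 118$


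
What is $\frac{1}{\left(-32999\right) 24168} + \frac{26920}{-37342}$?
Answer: $- \frac{10734616957391}{14890492783272} \approx -0.7209$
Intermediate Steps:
$\frac{1}{\left(-32999\right) 24168} + \frac{26920}{-37342} = \left(- \frac{1}{32999}\right) \frac{1}{24168} + 26920 \left(- \frac{1}{37342}\right) = - \frac{1}{797519832} - \frac{13460}{18671} = - \frac{10734616957391}{14890492783272}$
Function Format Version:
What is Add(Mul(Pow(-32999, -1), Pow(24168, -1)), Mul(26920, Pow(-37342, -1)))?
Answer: Rational(-10734616957391, 14890492783272) ≈ -0.72090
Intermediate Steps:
Add(Mul(Pow(-32999, -1), Pow(24168, -1)), Mul(26920, Pow(-37342, -1))) = Add(Mul(Rational(-1, 32999), Rational(1, 24168)), Mul(26920, Rational(-1, 37342))) = Add(Rational(-1, 797519832), Rational(-13460, 18671)) = Rational(-10734616957391, 14890492783272)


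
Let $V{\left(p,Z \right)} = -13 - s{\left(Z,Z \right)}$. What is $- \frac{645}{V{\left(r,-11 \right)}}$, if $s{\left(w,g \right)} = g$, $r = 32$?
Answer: $\frac{645}{2} \approx 322.5$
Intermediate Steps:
$V{\left(p,Z \right)} = -13 - Z$
$- \frac{645}{V{\left(r,-11 \right)}} = - \frac{645}{-13 - -11} = - \frac{645}{-13 + 11} = - \frac{645}{-2} = \left(-645\right) \left(- \frac{1}{2}\right) = \frac{645}{2}$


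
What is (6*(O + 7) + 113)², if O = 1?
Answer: 25921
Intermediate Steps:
(6*(O + 7) + 113)² = (6*(1 + 7) + 113)² = (6*8 + 113)² = (48 + 113)² = 161² = 25921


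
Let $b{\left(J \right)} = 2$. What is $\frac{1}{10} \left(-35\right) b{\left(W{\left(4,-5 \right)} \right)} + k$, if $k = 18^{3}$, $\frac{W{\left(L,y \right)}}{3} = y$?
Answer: $5825$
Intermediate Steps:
$W{\left(L,y \right)} = 3 y$
$k = 5832$
$\frac{1}{10} \left(-35\right) b{\left(W{\left(4,-5 \right)} \right)} + k = \frac{1}{10} \left(-35\right) 2 + 5832 = \left(- \frac{7}{2}\right) 2 + 5832 = -7 + 5832 = 5825$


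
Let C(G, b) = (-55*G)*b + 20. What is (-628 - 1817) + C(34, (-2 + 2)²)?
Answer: -2425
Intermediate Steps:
C(G, b) = 20 - 55*G*b (C(G, b) = -55*G*b + 20 = 20 - 55*G*b)
(-628 - 1817) + C(34, (-2 + 2)²) = (-628 - 1817) + (20 - 55*34*(-2 + 2)²) = -2445 + (20 - 55*34*0²) = -2445 + (20 - 55*34*0) = -2445 + (20 + 0) = -2445 + 20 = -2425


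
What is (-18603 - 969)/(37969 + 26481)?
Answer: -9786/32225 ≈ -0.30368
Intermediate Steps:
(-18603 - 969)/(37969 + 26481) = -19572/64450 = -19572*1/64450 = -9786/32225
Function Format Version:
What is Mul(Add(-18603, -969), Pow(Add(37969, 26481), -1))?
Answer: Rational(-9786, 32225) ≈ -0.30368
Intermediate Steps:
Mul(Add(-18603, -969), Pow(Add(37969, 26481), -1)) = Mul(-19572, Pow(64450, -1)) = Mul(-19572, Rational(1, 64450)) = Rational(-9786, 32225)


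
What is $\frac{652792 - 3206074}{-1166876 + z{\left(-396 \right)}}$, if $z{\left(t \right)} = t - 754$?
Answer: $\frac{425547}{194671} \approx 2.186$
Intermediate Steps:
$z{\left(t \right)} = -754 + t$
$\frac{652792 - 3206074}{-1166876 + z{\left(-396 \right)}} = \frac{652792 - 3206074}{-1166876 - 1150} = - \frac{2553282}{-1166876 - 1150} = - \frac{2553282}{-1168026} = \left(-2553282\right) \left(- \frac{1}{1168026}\right) = \frac{425547}{194671}$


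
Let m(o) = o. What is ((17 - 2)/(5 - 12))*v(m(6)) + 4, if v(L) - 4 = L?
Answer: -122/7 ≈ -17.429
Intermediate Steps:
v(L) = 4 + L
((17 - 2)/(5 - 12))*v(m(6)) + 4 = ((17 - 2)/(5 - 12))*(4 + 6) + 4 = (15/(-7))*10 + 4 = (15*(-⅐))*10 + 4 = -15/7*10 + 4 = -150/7 + 4 = -122/7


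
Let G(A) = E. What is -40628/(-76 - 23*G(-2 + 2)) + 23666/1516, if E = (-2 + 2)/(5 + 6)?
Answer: 7923833/14402 ≈ 550.19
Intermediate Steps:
E = 0 (E = 0/11 = 0*(1/11) = 0)
G(A) = 0
-40628/(-76 - 23*G(-2 + 2)) + 23666/1516 = -40628/(-76 - 23*0) + 23666/1516 = -40628/(-76 + 0) + 23666*(1/1516) = -40628/(-76) + 11833/758 = -40628*(-1/76) + 11833/758 = 10157/19 + 11833/758 = 7923833/14402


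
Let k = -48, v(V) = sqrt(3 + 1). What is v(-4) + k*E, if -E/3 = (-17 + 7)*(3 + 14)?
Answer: -24478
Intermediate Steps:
v(V) = 2 (v(V) = sqrt(4) = 2)
E = 510 (E = -3*(-17 + 7)*(3 + 14) = -(-30)*17 = -3*(-170) = 510)
v(-4) + k*E = 2 - 48*510 = 2 - 24480 = -24478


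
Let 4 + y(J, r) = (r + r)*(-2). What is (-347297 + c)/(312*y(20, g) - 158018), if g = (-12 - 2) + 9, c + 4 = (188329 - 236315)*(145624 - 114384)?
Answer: 1499429941/153026 ≈ 9798.5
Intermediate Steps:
c = -1499082644 (c = -4 + (188329 - 236315)*(145624 - 114384) = -4 - 47986*31240 = -4 - 1499082640 = -1499082644)
g = -5 (g = -14 + 9 = -5)
y(J, r) = -4 - 4*r (y(J, r) = -4 + (r + r)*(-2) = -4 + (2*r)*(-2) = -4 - 4*r)
(-347297 + c)/(312*y(20, g) - 158018) = (-347297 - 1499082644)/(312*(-4 - 4*(-5)) - 158018) = -1499429941/(312*(-4 + 20) - 158018) = -1499429941/(312*16 - 158018) = -1499429941/(4992 - 158018) = -1499429941/(-153026) = -1499429941*(-1/153026) = 1499429941/153026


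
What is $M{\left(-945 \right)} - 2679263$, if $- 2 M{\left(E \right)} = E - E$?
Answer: $-2679263$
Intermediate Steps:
$M{\left(E \right)} = 0$ ($M{\left(E \right)} = - \frac{E - E}{2} = \left(- \frac{1}{2}\right) 0 = 0$)
$M{\left(-945 \right)} - 2679263 = 0 - 2679263 = -2679263$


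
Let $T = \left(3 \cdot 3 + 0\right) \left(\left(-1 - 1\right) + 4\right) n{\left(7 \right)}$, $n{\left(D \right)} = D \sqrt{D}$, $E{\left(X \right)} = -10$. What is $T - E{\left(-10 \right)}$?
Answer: $10 + 126 \sqrt{7} \approx 343.36$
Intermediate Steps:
$n{\left(D \right)} = D^{\frac{3}{2}}$
$T = 126 \sqrt{7}$ ($T = \left(3 \cdot 3 + 0\right) \left(\left(-1 - 1\right) + 4\right) 7^{\frac{3}{2}} = \left(9 + 0\right) \left(-2 + 4\right) 7 \sqrt{7} = 9 \cdot 2 \cdot 7 \sqrt{7} = 18 \cdot 7 \sqrt{7} = 126 \sqrt{7} \approx 333.36$)
$T - E{\left(-10 \right)} = 126 \sqrt{7} - -10 = 126 \sqrt{7} + 10 = 10 + 126 \sqrt{7}$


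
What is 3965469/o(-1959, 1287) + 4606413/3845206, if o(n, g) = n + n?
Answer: -1269166438790/1255459759 ≈ -1010.9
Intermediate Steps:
o(n, g) = 2*n
3965469/o(-1959, 1287) + 4606413/3845206 = 3965469/((2*(-1959))) + 4606413/3845206 = 3965469/(-3918) + 4606413*(1/3845206) = 3965469*(-1/3918) + 4606413/3845206 = -1321823/1306 + 4606413/3845206 = -1269166438790/1255459759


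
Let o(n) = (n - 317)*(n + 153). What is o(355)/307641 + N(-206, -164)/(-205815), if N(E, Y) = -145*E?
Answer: -115915198/1407047387 ≈ -0.082382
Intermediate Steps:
o(n) = (-317 + n)*(153 + n)
o(355)/307641 + N(-206, -164)/(-205815) = (-48501 + 355² - 164*355)/307641 - 145*(-206)/(-205815) = (-48501 + 126025 - 58220)*(1/307641) + 29870*(-1/205815) = 19304*(1/307641) - 5974/41163 = 19304/307641 - 5974/41163 = -115915198/1407047387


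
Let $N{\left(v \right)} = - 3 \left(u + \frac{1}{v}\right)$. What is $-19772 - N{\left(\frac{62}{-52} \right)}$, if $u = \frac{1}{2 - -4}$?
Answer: $- \frac{1225989}{62} \approx -19774.0$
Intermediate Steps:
$u = \frac{1}{6}$ ($u = \frac{1}{2 + \left(-1 + 5\right)} = \frac{1}{2 + 4} = \frac{1}{6} \approx 0.16667$)
$N{\left(v \right)} = - \frac{1}{2} - \frac{3}{v}$ ($N{\left(v \right)} = - 3 \left(\frac{1}{6} + \frac{1}{v}\right) = - \frac{1}{2} - \frac{3}{v}$)
$-19772 - N{\left(\frac{62}{-52} \right)} = -19772 - \frac{-6 - \frac{62}{-52}}{2 \frac{62}{-52}} = -19772 - \frac{-6 - 62 \left(- \frac{1}{52}\right)}{2 \cdot 62 \left(- \frac{1}{52}\right)} = -19772 - \frac{-6 - - \frac{31}{26}}{2 \left(- \frac{31}{26}\right)} = -19772 - \frac{1}{2} \left(- \frac{26}{31}\right) \left(-6 + \frac{31}{26}\right) = -19772 - \frac{1}{2} \left(- \frac{26}{31}\right) \left(- \frac{125}{26}\right) = -19772 - \frac{125}{62} = - \frac{1225989}{62}$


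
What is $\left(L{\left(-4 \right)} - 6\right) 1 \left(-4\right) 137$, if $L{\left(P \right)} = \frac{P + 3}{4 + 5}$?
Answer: $\frac{30140}{9} \approx 3348.9$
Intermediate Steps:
$L{\left(P \right)} = \frac{1}{3} + \frac{P}{9}$ ($L{\left(P \right)} = \frac{3 + P}{9} = \left(3 + P\right) \frac{1}{9} = \frac{1}{3} + \frac{P}{9}$)
$\left(L{\left(-4 \right)} - 6\right) 1 \left(-4\right) 137 = \left(\left(\frac{1}{3} + \frac{1}{9} \left(-4\right)\right) - 6\right) 1 \left(-4\right) 137 = \left(\left(\frac{1}{3} - \frac{4}{9}\right) - 6\right) \left(-4\right) 137 = \left(- \frac{1}{9} - 6\right) \left(-4\right) 137 = \left(- \frac{55}{9}\right) \left(-4\right) 137 = \frac{220}{9} \cdot 137 = \frac{30140}{9}$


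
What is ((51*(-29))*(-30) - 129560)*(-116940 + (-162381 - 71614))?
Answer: 29896152650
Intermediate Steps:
((51*(-29))*(-30) - 129560)*(-116940 + (-162381 - 71614)) = (-1479*(-30) - 129560)*(-116940 - 233995) = (44370 - 129560)*(-350935) = -85190*(-350935) = 29896152650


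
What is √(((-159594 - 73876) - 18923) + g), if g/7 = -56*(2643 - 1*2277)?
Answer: 3*I*√43985 ≈ 629.18*I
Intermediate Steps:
g = -143472 (g = 7*(-56*(2643 - 1*2277)) = 7*(-56*(2643 - 2277)) = 7*(-56*366) = 7*(-20496) = -143472)
√(((-159594 - 73876) - 18923) + g) = √(((-159594 - 73876) - 18923) - 143472) = √((-233470 - 18923) - 143472) = √(-252393 - 143472) = √(-395865) = 3*I*√43985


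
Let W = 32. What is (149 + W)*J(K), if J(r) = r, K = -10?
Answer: -1810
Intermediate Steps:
(149 + W)*J(K) = (149 + 32)*(-10) = 181*(-10) = -1810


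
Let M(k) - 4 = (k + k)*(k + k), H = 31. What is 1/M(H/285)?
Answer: 81225/328744 ≈ 0.24708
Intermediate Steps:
M(k) = 4 + 4*k**2 (M(k) = 4 + (k + k)*(k + k) = 4 + (2*k)*(2*k) = 4 + 4*k**2)
1/M(H/285) = 1/(4 + 4*(31/285)**2) = 1/(4 + 4*(961/81225)) = 1/(4 + 3844/81225) = 1/(328744/81225) = 81225/328744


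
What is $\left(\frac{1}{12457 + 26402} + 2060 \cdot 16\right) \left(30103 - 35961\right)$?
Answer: $- \frac{7502883290978}{38859} \approx -1.9308 \cdot 10^{8}$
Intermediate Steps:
$\left(\frac{1}{12457 + 26402} + 2060 \cdot 16\right) \left(30103 - 35961\right) = \left(\frac{1}{38859} + 32960\right) \left(-5858\right) = \frac{1280792641}{38859} \left(-5858\right) = - \frac{7502883290978}{38859}$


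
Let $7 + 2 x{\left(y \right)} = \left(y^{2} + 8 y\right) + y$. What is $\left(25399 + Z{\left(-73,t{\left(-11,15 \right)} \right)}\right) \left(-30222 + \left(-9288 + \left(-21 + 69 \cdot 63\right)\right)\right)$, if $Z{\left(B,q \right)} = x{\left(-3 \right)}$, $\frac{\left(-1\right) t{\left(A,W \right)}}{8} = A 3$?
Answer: $-893198616$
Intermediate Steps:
$t{\left(A,W \right)} = - 24 A$ ($t{\left(A,W \right)} = - 8 A 3 = - 8 \cdot 3 A = - 24 A$)
$x{\left(y \right)} = - \frac{7}{2} + \frac{y^{2}}{2} + \frac{9 y}{2}$ ($x{\left(y \right)} = - \frac{7}{2} + \frac{\left(y^{2} + 8 y\right) + y}{2} = - \frac{7}{2} + \frac{y^{2} + 9 y}{2} = - \frac{7}{2} + \left(\frac{y^{2}}{2} + \frac{9 y}{2}\right) = - \frac{7}{2} + \frac{y^{2}}{2} + \frac{9 y}{2}$)
$Z{\left(B,q \right)} = - \frac{25}{2}$ ($Z{\left(B,q \right)} = - \frac{7}{2} + \frac{\left(-3\right)^{2}}{2} + \frac{9}{2} \left(-3\right) = - \frac{7}{2} + \frac{1}{2} \cdot 9 - \frac{27}{2} = - \frac{7}{2} + \frac{9}{2} - \frac{27}{2} = - \frac{25}{2}$)
$\left(25399 + Z{\left(-73,t{\left(-11,15 \right)} \right)}\right) \left(-30222 + \left(-9288 + \left(-21 + 69 \cdot 63\right)\right)\right) = \left(25399 - \frac{25}{2}\right) \left(-30222 + \left(-9288 + \left(-21 + 69 \cdot 63\right)\right)\right) = \frac{50773 \left(-30222 + \left(-9288 + \left(-21 + 4347\right)\right)\right)}{2} = \frac{50773 \left(-30222 + \left(-9288 + 4326\right)\right)}{2} = \frac{50773 \left(-30222 - 4962\right)}{2} = \frac{50773}{2} \left(-35184\right) = -893198616$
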